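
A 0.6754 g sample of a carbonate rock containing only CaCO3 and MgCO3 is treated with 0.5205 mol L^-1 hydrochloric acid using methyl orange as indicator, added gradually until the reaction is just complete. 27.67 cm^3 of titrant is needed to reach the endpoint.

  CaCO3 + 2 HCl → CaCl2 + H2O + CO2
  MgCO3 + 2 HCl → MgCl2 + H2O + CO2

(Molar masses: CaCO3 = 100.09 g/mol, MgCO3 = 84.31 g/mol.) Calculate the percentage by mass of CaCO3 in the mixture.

n(HCl) = 0.02767 × 0.5205 = 0.01440 mol
Let x = n(CaCO3), y = n(MgCO3).
Titrant: 2x + 2y = 0.01440;  mass: 100.09x + 84.31y = 0.6754
Solving, x = 4.327 × 10^-3 mol, y = 2.875 × 10^-3 mol
mass of CaCO3 = 4.327 × 10^-3 × 100.09 = 0.4330 g
% CaCO3 = 0.4330 / 0.6754 × 100 = 64.12 %

64.12 %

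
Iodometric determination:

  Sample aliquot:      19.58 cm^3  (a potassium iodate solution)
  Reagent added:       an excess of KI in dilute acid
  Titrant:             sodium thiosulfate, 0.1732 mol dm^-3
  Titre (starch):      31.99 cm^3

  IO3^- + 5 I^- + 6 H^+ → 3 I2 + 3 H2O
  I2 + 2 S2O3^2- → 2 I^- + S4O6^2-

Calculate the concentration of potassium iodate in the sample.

0.04716 mol/L

n(S2O3^2-) = 0.03199 × 0.1732 = 5.541 × 10^-3 mol
n(I2) = n(S2O3^2-)/2 = 2.770 × 10^-3 mol
From the 1:3 ratio, n(IO3^-) in the aliquot = 1/3 × 2.770 × 10^-3 = 9.234 × 10^-4 mol
[IO3^-] = 9.234 × 10^-4 / 0.01958 = 0.04716 mol/L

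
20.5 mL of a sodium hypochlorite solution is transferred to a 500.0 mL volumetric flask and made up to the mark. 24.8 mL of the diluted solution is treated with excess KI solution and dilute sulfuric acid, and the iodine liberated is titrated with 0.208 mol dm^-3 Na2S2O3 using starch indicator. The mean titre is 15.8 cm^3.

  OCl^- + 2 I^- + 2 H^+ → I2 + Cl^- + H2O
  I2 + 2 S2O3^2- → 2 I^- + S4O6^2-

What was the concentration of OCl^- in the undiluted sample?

n(S2O3^2-) = 0.0158 × 0.208 = 3.29 × 10^-3 mol
n(I2) = n(S2O3^2-)/2 = 1.64 × 10^-3 mol
n(OCl^-) in the aliquot = 1.64 × 10^-3 mol (1:1 ratio)
[OCl^-]_dilute = 1.64 × 10^-3 / 0.0248 = 0.0663 mol/L
[OCl^-]_original = 0.0663 × 500.0/20.5 = 1.62 mol/L

1.62 mol/L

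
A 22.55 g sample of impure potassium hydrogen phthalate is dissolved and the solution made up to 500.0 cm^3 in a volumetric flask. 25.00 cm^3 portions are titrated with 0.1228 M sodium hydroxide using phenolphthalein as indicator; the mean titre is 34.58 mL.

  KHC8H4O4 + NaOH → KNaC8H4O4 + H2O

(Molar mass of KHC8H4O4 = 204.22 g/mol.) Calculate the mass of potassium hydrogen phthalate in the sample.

n(NaOH) per titration = 0.03458 × 0.1228 = 4.246 × 10^-3 mol
n(KHC8H4O4) in each aliquot = 4.246 × 10^-3 mol (1:1 ratio)
n(KHC8H4O4) in the whole flask = 4.246 × 10^-3 × 500.0/25.00 = 0.08493 mol
mass of KHC8H4O4 = 0.08493 × 204.22 = 17.34 g

17.34 g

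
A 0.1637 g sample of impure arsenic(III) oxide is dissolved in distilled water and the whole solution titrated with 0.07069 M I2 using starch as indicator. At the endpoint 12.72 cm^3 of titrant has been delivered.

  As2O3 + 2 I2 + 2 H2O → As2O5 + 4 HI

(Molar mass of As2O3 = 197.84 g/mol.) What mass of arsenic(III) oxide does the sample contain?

0.08895 g

n(I2) = 0.01272 L × 0.07069 mol/L = 8.992 × 10^-4 mol
From the 1:2 ratio, n(As2O3) = 1/2 × 8.992 × 10^-4 = 4.496 × 10^-4 mol
mass of As2O3 = 4.496 × 10^-4 × 197.84 g/mol = 0.08895 g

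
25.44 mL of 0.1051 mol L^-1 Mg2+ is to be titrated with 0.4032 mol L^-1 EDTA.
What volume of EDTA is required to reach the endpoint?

Mg^2+ + EDTA^4- → [Mg(EDTA)]^2-
n(Mg2+) = 0.02544 L × 0.1051 mol/L = 2.674 × 10^-3 mol
n(EDTA) = 2.674 × 10^-3 mol (1:1 stoichiometry)
V(EDTA) = 2.674 × 10^-3 mol / 0.4032 mol/L = 0.006631 L = 6.631 mL

6.631 mL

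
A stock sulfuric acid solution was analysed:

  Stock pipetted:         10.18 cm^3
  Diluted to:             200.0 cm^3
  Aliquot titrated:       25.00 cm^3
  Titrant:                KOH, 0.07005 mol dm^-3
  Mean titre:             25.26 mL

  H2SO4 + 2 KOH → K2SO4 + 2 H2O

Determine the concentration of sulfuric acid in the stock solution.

n(KOH) = 0.02526 × 0.07005 = 1.769 × 10^-3 mol
From the 1:2 ratio, n(H2SO4) in the aliquot = 1/2 × 1.769 × 10^-3 = 8.847 × 10^-4 mol
[H2SO4]_dilute = 8.847 × 10^-4 / 0.02500 = 0.03539 mol/L
Dilution factor = 200.0 / 10.18 = 19.65
[H2SO4]_stock = 0.03539 × 19.65 = 0.6953 mol/L

0.6953 mol/L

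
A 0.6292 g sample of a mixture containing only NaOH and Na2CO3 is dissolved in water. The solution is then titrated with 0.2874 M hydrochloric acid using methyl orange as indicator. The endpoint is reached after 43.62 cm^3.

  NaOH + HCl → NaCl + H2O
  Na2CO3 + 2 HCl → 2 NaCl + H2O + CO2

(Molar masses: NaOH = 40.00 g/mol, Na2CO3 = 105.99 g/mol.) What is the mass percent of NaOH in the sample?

17.20 %

n(HCl) = 0.04362 × 0.2874 = 0.01254 mol
Let x = n(NaOH), y = n(Na2CO3).
Titrant: 1x + 2y = 0.01254;  mass: 40.00x + 105.99y = 0.6292
Solving, x = 2.706 × 10^-3 mol, y = 4.915 × 10^-3 mol
mass of NaOH = 2.706 × 10^-3 × 40.00 = 0.1082 g
% NaOH = 0.1082 / 0.6292 × 100 = 17.20 %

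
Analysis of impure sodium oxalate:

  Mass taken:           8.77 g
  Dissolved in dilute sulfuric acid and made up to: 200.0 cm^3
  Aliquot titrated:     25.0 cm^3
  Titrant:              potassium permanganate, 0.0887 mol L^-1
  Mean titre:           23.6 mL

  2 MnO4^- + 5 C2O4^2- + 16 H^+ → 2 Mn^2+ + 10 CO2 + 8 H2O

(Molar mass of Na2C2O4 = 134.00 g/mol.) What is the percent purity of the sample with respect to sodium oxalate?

64.0 %

n(KMnO4) per titration = 0.0236 × 0.0887 = 2.09 × 10^-3 mol
From the 5:2 ratio, n(Na2C2O4) in each aliquot = 5/2 × 2.09 × 10^-3 = 5.23 × 10^-3 mol
n(Na2C2O4) in the whole flask = 5.23 × 10^-3 × 200.0/25.0 = 0.0419 mol
mass of Na2C2O4 = 0.0419 × 134.00 = 5.61 g
% Na2C2O4 = 5.61 / 8.77 × 100 = 64.0 %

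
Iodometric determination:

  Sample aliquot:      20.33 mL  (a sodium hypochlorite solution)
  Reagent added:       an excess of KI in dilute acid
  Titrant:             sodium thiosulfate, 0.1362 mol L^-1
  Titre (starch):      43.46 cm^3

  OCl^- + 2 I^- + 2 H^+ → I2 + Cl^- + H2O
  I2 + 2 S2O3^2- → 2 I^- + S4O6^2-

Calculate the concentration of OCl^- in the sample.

0.1456 mol/L

n(S2O3^2-) = 0.04346 × 0.1362 = 5.919 × 10^-3 mol
n(I2) = n(S2O3^2-)/2 = 2.960 × 10^-3 mol
n(OCl^-) in the aliquot = 2.960 × 10^-3 mol (1:1 ratio)
[OCl^-] = 2.960 × 10^-3 / 0.02033 = 0.1456 mol/L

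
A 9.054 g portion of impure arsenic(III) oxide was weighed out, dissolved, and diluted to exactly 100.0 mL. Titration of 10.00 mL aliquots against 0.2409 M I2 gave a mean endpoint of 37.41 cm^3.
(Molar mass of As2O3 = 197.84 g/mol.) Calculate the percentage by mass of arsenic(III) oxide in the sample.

As2O3 + 2 I2 + 2 H2O → As2O5 + 4 HI
n(I2) per titration = 0.03741 × 0.2409 = 9.012 × 10^-3 mol
From the 1:2 ratio, n(As2O3) in each aliquot = 1/2 × 9.012 × 10^-3 = 4.506 × 10^-3 mol
n(As2O3) in the whole flask = 4.506 × 10^-3 × 100.0/10.00 = 0.04506 mol
mass of As2O3 = 0.04506 × 197.84 = 8.915 g
% As2O3 = 8.915 / 9.054 × 100 = 98.46 %

98.46 %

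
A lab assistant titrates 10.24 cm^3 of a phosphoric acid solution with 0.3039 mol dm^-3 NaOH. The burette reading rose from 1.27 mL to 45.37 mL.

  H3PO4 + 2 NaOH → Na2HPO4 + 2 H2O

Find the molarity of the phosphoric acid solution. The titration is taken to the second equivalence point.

n(NaOH) = 0.04410 L × 0.3039 mol/L = 0.01340 mol
From the 1:2 mole ratio, n(H3PO4) = 1/2 × 0.01340 = 6.701 × 10^-3 mol
[H3PO4] = 6.701 × 10^-3 mol / 0.01024 L = 0.6544 mol/L

0.6544 mol/L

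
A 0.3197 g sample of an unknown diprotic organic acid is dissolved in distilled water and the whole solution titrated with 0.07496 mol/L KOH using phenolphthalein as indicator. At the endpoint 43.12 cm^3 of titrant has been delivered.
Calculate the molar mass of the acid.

197.8 g/mol

n(KOH) = 0.04312 L × 0.07496 mol/L = 3.232 × 10^-3 mol
From the 1:2 ratio, n(H2A) = 1/2 × 3.232 × 10^-3 = 1.616 × 10^-3 mol
M = m / n = 0.3197 g / 1.616 × 10^-3 mol = 197.8 g/mol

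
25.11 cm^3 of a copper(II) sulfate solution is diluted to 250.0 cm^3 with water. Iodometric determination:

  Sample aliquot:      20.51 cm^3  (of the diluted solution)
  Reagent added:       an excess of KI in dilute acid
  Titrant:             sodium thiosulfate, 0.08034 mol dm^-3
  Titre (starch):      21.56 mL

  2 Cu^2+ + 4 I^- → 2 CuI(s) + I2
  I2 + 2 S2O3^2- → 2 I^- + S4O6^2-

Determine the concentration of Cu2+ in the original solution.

0.8408 mol/L

n(S2O3^2-) = 0.02156 × 0.08034 = 1.732 × 10^-3 mol
n(I2) = n(S2O3^2-)/2 = 8.661 × 10^-4 mol
From the 2:1 ratio, n(Cu2+) in the aliquot = 2/1 × 8.661 × 10^-4 = 1.732 × 10^-3 mol
[Cu2+]_dilute = 1.732 × 10^-3 / 0.02051 = 0.08445 mol/L
[Cu2+]_original = 0.08445 × 250.0/25.11 = 0.8408 mol/L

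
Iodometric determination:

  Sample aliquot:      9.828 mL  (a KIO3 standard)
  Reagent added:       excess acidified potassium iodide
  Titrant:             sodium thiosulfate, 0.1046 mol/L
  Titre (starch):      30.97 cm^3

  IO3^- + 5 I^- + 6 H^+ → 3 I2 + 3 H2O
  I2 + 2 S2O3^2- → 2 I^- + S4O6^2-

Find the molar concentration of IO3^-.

n(S2O3^2-) = 0.03097 × 0.1046 = 3.239 × 10^-3 mol
n(I2) = n(S2O3^2-)/2 = 1.620 × 10^-3 mol
From the 1:3 ratio, n(IO3^-) in the aliquot = 1/3 × 1.620 × 10^-3 = 5.399 × 10^-4 mol
[IO3^-] = 5.399 × 10^-4 / 0.009828 = 0.05494 mol/L

0.05494 mol/L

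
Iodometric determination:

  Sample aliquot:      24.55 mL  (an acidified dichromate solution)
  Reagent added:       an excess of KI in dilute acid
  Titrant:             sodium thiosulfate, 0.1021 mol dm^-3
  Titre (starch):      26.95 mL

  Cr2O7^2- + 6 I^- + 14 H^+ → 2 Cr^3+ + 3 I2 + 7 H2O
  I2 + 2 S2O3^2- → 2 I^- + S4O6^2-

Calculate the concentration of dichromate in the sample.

0.01868 mol/L

n(S2O3^2-) = 0.02695 × 0.1021 = 2.752 × 10^-3 mol
n(I2) = n(S2O3^2-)/2 = 1.376 × 10^-3 mol
From the 1:3 ratio, n(Cr2O7^2-) in the aliquot = 1/3 × 1.376 × 10^-3 = 4.586 × 10^-4 mol
[Cr2O7^2-] = 4.586 × 10^-4 / 0.02455 = 0.01868 mol/L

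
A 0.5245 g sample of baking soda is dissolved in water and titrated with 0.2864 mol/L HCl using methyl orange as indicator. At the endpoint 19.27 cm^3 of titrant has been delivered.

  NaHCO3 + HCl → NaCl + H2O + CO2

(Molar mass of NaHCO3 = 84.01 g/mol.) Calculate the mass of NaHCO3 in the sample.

0.4636 g

n(HCl) = 0.01927 L × 0.2864 mol/L = 5.519 × 10^-3 mol
n(NaHCO3) = 5.519 × 10^-3 mol (1:1 ratio)
mass of NaHCO3 = 5.519 × 10^-3 × 84.01 g/mol = 0.4636 g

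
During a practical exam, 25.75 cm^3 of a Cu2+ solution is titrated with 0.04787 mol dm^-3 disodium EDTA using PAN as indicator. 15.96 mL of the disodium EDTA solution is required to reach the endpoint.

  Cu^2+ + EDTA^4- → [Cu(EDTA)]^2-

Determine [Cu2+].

0.02967 mol/L

n(EDTA) = 0.01596 L × 0.04787 mol/L = 7.640 × 10^-4 mol
n(Cu2+) = 7.640 × 10^-4 mol (1:1 mole ratio)
[Cu2+] = 7.640 × 10^-4 mol / 0.02575 L = 0.02967 mol/L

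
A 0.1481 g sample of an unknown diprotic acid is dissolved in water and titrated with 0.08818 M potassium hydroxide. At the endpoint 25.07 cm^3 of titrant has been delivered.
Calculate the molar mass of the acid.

134.0 g/mol

n(KOH) = 0.02507 L × 0.08818 mol/L = 2.211 × 10^-3 mol
From the 1:2 ratio, n(H2A) = 1/2 × 2.211 × 10^-3 = 1.105 × 10^-3 mol
M = m / n = 0.1481 g / 1.105 × 10^-3 mol = 134.0 g/mol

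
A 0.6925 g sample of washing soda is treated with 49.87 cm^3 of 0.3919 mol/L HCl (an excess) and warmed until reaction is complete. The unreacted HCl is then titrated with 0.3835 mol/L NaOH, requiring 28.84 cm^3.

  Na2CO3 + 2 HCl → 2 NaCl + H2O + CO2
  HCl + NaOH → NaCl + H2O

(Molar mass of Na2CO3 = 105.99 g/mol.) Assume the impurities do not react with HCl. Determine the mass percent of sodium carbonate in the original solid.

64.92 %

n(HCl) added = 0.04987 × 0.3919 = 0.01954 mol
n(NaOH) used in back-titration = 0.02884 × 0.3835 = 0.01106 mol
n(HCl) left over = 0.01106 mol (1:1 ratio)
n(HCl) consumed by analyte = 0.01954 − 0.01106 = 8.484 × 10^-3 mol
From the 1:2 ratio, n(Na2CO3) = 1/2 × 8.484 × 10^-3 = 4.242 × 10^-3 mol
mass of Na2CO3 = 4.242 × 10^-3 × 105.99 = 0.4496 g
% Na2CO3 = 0.4496 / 0.6925 × 100 = 64.92 %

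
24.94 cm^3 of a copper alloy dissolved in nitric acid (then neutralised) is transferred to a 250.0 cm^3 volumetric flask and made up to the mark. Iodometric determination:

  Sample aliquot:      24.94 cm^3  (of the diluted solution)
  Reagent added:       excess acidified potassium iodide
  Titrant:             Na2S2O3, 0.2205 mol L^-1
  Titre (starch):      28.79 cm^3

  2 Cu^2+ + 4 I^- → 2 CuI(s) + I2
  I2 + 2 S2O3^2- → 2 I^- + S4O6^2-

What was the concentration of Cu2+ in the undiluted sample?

2.552 mol/L

n(S2O3^2-) = 0.02879 × 0.2205 = 6.348 × 10^-3 mol
n(I2) = n(S2O3^2-)/2 = 3.174 × 10^-3 mol
From the 2:1 ratio, n(Cu2+) in the aliquot = 2/1 × 3.174 × 10^-3 = 6.348 × 10^-3 mol
[Cu2+]_dilute = 6.348 × 10^-3 / 0.02494 = 0.2545 mol/L
[Cu2+]_original = 0.2545 × 250.0/24.94 = 2.552 mol/L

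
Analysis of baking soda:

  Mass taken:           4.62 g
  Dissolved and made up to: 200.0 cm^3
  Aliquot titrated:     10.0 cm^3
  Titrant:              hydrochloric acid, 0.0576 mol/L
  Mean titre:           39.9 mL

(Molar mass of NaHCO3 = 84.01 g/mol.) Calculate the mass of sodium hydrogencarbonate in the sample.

3.86 g

NaHCO3 + HCl → NaCl + H2O + CO2
n(HCl) per titration = 0.0399 × 0.0576 = 2.30 × 10^-3 mol
n(NaHCO3) in each aliquot = 2.30 × 10^-3 mol (1:1 ratio)
n(NaHCO3) in the whole flask = 2.30 × 10^-3 × 200.0/10.0 = 0.0460 mol
mass of NaHCO3 = 0.0460 × 84.01 = 3.86 g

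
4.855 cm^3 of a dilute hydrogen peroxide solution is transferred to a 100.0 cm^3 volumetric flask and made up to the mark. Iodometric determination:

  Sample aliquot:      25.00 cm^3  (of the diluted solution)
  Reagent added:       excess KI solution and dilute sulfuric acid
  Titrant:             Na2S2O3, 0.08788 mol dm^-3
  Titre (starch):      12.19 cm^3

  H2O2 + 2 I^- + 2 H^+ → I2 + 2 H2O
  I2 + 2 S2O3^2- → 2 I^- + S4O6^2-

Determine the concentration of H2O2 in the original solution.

n(S2O3^2-) = 0.01219 × 0.08788 = 1.071 × 10^-3 mol
n(I2) = n(S2O3^2-)/2 = 5.356 × 10^-4 mol
n(H2O2) in the aliquot = 5.356 × 10^-4 mol (1:1 ratio)
[H2O2]_dilute = 5.356 × 10^-4 / 0.02500 = 0.02143 mol/L
[H2O2]_original = 0.02143 × 100.0/4.855 = 0.4413 mol/L

0.4413 mol/L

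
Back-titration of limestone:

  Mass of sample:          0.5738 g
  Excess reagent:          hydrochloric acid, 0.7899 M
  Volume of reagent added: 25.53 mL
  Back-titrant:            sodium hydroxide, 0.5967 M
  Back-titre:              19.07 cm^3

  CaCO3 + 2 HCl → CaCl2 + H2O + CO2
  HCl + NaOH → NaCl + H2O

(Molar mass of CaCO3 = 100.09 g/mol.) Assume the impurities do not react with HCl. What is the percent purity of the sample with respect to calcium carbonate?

76.64 %

n(HCl) added = 0.02553 × 0.7899 = 0.02017 mol
n(NaOH) used in back-titration = 0.01907 × 0.5967 = 0.01138 mol
n(HCl) left over = 0.01138 mol (1:1 ratio)
n(HCl) consumed by analyte = 0.02017 − 0.01138 = 8.787 × 10^-3 mol
From the 1:2 ratio, n(CaCO3) = 1/2 × 8.787 × 10^-3 = 4.394 × 10^-3 mol
mass of CaCO3 = 4.394 × 10^-3 × 100.09 = 0.4397 g
% CaCO3 = 0.4397 / 0.5738 × 100 = 76.64 %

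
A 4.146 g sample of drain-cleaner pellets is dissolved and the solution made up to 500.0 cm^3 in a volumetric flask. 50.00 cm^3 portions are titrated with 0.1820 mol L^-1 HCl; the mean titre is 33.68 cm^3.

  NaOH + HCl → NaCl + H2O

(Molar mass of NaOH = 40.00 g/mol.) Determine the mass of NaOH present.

2.452 g

n(HCl) per titration = 0.03368 × 0.1820 = 6.130 × 10^-3 mol
n(NaOH) in each aliquot = 6.130 × 10^-3 mol (1:1 ratio)
n(NaOH) in the whole flask = 6.130 × 10^-3 × 500.0/50.00 = 0.06130 mol
mass of NaOH = 0.06130 × 40.00 = 2.452 g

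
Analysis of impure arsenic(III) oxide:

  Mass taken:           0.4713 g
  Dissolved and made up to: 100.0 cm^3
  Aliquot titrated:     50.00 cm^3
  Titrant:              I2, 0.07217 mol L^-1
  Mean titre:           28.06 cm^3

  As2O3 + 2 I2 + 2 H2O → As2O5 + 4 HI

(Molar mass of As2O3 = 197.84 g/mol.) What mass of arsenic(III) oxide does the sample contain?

0.4006 g

n(I2) per titration = 0.02806 × 0.07217 = 2.025 × 10^-3 mol
From the 1:2 ratio, n(As2O3) in each aliquot = 1/2 × 2.025 × 10^-3 = 1.013 × 10^-3 mol
n(As2O3) in the whole flask = 1.013 × 10^-3 × 100.0/50.00 = 2.025 × 10^-3 mol
mass of As2O3 = 2.025 × 10^-3 × 197.84 = 0.4006 g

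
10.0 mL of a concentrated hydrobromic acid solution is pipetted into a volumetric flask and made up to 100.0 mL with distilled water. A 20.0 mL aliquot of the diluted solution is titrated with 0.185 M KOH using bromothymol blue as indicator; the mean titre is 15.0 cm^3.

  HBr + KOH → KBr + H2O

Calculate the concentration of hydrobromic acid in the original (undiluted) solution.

1.39 M

n(KOH) = 0.0150 × 0.185 = 2.77 × 10^-3 mol
n(HBr) in the aliquot = 2.77 × 10^-3 mol (1:1 ratio)
[HBr]_dilute = 2.77 × 10^-3 / 0.0200 = 0.139 mol/L
Dilution factor = 100.0 / 10.0 = 10.00
[HBr]_stock = 0.139 × 10.00 = 1.39 mol/L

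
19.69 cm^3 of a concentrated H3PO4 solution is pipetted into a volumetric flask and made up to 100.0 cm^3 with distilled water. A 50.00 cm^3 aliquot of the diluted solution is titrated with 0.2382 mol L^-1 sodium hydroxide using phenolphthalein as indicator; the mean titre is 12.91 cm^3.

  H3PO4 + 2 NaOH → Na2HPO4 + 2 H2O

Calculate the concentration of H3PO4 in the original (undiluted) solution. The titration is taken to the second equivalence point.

n(NaOH) = 0.01291 × 0.2382 = 3.075 × 10^-3 mol
From the 1:2 ratio, n(H3PO4) in the aliquot = 1/2 × 3.075 × 10^-3 = 1.538 × 10^-3 mol
[H3PO4]_dilute = 1.538 × 10^-3 / 0.05000 = 0.03075 mol/L
Dilution factor = 100.0 / 19.69 = 5.079
[H3PO4]_stock = 0.03075 × 5.079 = 0.1562 mol/L

0.1562 mol/L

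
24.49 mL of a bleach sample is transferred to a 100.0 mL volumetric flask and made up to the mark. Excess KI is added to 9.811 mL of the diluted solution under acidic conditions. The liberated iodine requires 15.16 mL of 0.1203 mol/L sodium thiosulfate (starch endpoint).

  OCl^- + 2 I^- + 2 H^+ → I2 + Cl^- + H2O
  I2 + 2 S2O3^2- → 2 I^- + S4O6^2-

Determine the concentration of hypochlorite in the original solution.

n(S2O3^2-) = 0.01516 × 0.1203 = 1.824 × 10^-3 mol
n(I2) = n(S2O3^2-)/2 = 9.119 × 10^-4 mol
n(OCl^-) in the aliquot = 9.119 × 10^-4 mol (1:1 ratio)
[OCl^-]_dilute = 9.119 × 10^-4 / 0.009811 = 0.09294 mol/L
[OCl^-]_original = 0.09294 × 100.0/24.49 = 0.3795 mol/L

0.3795 mol/L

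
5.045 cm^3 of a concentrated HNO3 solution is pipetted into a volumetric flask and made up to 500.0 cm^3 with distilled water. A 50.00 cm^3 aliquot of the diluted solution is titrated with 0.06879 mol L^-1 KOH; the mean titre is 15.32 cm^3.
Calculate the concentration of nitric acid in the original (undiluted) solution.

2.089 mol/L

HNO3 + KOH → KNO3 + H2O
n(KOH) = 0.01532 × 0.06879 = 1.054 × 10^-3 mol
n(HNO3) in the aliquot = 1.054 × 10^-3 mol (1:1 ratio)
[HNO3]_dilute = 1.054 × 10^-3 / 0.05000 = 0.02108 mol/L
Dilution factor = 500.0 / 5.045 = 99.11
[HNO3]_stock = 0.02108 × 99.11 = 2.089 mol/L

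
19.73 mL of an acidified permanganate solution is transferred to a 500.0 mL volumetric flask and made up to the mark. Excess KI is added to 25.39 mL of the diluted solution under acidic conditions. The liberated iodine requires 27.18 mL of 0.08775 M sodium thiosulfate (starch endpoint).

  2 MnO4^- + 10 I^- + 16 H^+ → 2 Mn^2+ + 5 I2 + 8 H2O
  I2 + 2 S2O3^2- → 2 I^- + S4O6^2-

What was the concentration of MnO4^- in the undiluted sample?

0.4761 M

n(S2O3^2-) = 0.02718 × 0.08775 = 2.385 × 10^-3 mol
n(I2) = n(S2O3^2-)/2 = 1.193 × 10^-3 mol
From the 2:5 ratio, n(MnO4^-) in the aliquot = 2/5 × 1.193 × 10^-3 = 4.770 × 10^-4 mol
[MnO4^-]_dilute = 4.770 × 10^-4 / 0.02539 = 0.01879 mol/L
[MnO4^-]_original = 0.01879 × 500.0/19.73 = 0.4761 mol/L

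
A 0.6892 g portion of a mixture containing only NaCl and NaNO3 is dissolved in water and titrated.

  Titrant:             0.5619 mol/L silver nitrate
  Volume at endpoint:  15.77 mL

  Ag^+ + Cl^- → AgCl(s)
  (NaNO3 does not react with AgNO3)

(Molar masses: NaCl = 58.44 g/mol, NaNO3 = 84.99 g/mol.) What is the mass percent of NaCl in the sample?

75.14 %

n(AgNO3) = 0.01577 × 0.5619 = 8.861 × 10^-3 mol
Let x = n(NaCl), y = n(NaNO3).
Titrant: 1x = 8.861 × 10^-3;  mass: 58.44x + 84.99y = 0.6892
Solving, x = 8.861 × 10^-3 mol, y = 2.016 × 10^-3 mol
mass of NaCl = 8.861 × 10^-3 × 58.44 = 0.5178 g
% NaCl = 0.5178 / 0.6892 × 100 = 75.14 %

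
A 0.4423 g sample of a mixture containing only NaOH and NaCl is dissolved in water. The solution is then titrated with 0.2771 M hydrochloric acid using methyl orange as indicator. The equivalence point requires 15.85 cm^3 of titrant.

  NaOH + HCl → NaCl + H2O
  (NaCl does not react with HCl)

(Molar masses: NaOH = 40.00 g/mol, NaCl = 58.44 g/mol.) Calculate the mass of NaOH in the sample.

0.1757 g

n(HCl) = 0.01585 × 0.2771 = 4.392 × 10^-3 mol
Let x = n(NaOH), y = n(NaCl).
Titrant: 1x = 4.392 × 10^-3;  mass: 40.00x + 58.44y = 0.4423
Solving, x = 4.392 × 10^-3 mol, y = 4.562 × 10^-3 mol
mass of NaOH = 4.392 × 10^-3 × 40.00 = 0.1757 g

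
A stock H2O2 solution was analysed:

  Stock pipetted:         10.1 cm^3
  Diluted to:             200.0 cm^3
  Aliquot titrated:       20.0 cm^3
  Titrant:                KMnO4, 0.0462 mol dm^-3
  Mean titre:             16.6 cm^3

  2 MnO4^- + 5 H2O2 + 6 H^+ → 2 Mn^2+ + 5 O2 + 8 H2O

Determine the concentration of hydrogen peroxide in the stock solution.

n(KMnO4) = 0.0166 × 0.0462 = 7.67 × 10^-4 mol
From the 5:2 ratio, n(H2O2) in the aliquot = 5/2 × 7.67 × 10^-4 = 1.92 × 10^-3 mol
[H2O2]_dilute = 1.92 × 10^-3 / 0.0200 = 0.0959 mol/L
Dilution factor = 200.0 / 10.1 = 19.80
[H2O2]_stock = 0.0959 × 19.80 = 1.90 mol/L

1.90 mol/L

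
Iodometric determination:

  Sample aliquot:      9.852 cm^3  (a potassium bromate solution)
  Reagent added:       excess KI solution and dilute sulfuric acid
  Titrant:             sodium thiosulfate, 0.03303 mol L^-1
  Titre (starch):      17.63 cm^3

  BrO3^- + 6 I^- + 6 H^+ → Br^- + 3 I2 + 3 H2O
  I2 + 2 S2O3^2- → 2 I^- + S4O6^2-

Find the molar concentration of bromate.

n(S2O3^2-) = 0.01763 × 0.03303 = 5.823 × 10^-4 mol
n(I2) = n(S2O3^2-)/2 = 2.912 × 10^-4 mol
From the 1:3 ratio, n(BrO3^-) in the aliquot = 1/3 × 2.912 × 10^-4 = 9.705 × 10^-5 mol
[BrO3^-] = 9.705 × 10^-5 / 0.009852 = 0.009851 mol/L

0.009851 mol/L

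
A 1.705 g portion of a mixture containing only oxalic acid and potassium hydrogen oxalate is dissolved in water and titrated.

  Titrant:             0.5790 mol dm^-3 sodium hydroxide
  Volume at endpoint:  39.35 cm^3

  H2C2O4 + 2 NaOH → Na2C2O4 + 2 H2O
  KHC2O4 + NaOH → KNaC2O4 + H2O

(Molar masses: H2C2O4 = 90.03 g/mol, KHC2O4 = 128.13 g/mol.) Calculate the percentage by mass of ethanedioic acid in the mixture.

38.57 %

n(NaOH) = 0.03935 × 0.5790 = 0.02278 mol
Let x = n(H2C2O4), y = n(KHC2O4).
Titrant: 2x + 1y = 0.02278;  mass: 90.03x + 128.13y = 1.705
Solving, x = 7.305 × 10^-3 mol, y = 8.174 × 10^-3 mol
mass of H2C2O4 = 7.305 × 10^-3 × 90.03 = 0.6576 g
% H2C2O4 = 0.6576 / 1.705 × 100 = 38.57 %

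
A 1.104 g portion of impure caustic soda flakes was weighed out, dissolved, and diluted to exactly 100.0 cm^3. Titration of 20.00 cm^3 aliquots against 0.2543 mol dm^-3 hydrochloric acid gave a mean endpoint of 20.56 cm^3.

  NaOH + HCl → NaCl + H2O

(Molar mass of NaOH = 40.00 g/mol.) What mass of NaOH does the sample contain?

n(HCl) per titration = 0.02056 × 0.2543 = 5.228 × 10^-3 mol
n(NaOH) in each aliquot = 5.228 × 10^-3 mol (1:1 ratio)
n(NaOH) in the whole flask = 5.228 × 10^-3 × 100.0/20.00 = 0.02614 mol
mass of NaOH = 0.02614 × 40.00 = 1.046 g

1.046 g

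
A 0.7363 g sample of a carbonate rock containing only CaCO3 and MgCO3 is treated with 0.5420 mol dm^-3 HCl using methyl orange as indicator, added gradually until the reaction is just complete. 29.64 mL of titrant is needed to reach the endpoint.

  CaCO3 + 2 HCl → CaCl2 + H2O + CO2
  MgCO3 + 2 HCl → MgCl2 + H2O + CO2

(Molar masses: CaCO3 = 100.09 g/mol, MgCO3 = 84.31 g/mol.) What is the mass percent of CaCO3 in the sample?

n(HCl) = 0.02964 × 0.5420 = 0.01606 mol
Let x = n(CaCO3), y = n(MgCO3).
Titrant: 2x + 2y = 0.01606;  mass: 100.09x + 84.31y = 0.7363
Solving, x = 3.744 × 10^-3 mol, y = 4.288 × 10^-3 mol
mass of CaCO3 = 3.744 × 10^-3 × 100.09 = 0.3748 g
% CaCO3 = 0.3748 / 0.7363 × 100 = 50.90 %

50.90 %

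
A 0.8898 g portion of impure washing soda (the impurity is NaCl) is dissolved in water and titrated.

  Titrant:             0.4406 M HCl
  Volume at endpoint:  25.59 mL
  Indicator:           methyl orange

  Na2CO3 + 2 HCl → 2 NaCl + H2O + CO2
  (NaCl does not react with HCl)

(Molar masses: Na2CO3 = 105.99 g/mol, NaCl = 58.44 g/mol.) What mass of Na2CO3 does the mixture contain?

0.5975 g

n(HCl) = 0.02559 × 0.4406 = 0.01127 mol
Let x = n(Na2CO3), y = n(NaCl).
Titrant: 2x = 0.01127;  mass: 105.99x + 58.44y = 0.8898
Solving, x = 5.637 × 10^-3 mol, y = 5.001 × 10^-3 mol
mass of Na2CO3 = 5.637 × 10^-3 × 105.99 = 0.5975 g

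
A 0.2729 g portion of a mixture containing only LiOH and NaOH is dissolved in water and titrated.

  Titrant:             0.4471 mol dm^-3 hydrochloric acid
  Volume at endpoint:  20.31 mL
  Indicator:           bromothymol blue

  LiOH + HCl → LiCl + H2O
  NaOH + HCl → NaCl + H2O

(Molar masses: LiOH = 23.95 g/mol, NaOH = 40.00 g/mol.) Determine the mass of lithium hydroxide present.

n(HCl) = 0.02031 × 0.4471 = 9.081 × 10^-3 mol
Let x = n(LiOH), y = n(NaOH).
Titrant: 1x + 1y = 9.081 × 10^-3;  mass: 23.95x + 40.00y = 0.2729
Solving, x = 5.628 × 10^-3 mol, y = 3.453 × 10^-3 mol
mass of LiOH = 5.628 × 10^-3 × 23.95 = 0.1348 g

0.1348 g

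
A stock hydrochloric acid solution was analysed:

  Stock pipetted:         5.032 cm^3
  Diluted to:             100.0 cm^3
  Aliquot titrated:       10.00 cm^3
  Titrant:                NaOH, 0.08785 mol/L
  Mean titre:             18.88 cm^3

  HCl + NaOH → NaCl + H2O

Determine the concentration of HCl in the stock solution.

n(NaOH) = 0.01888 × 0.08785 = 1.659 × 10^-3 mol
n(HCl) in the aliquot = 1.659 × 10^-3 mol (1:1 ratio)
[HCl]_dilute = 1.659 × 10^-3 / 0.01000 = 0.1659 mol/L
Dilution factor = 100.0 / 5.032 = 19.87
[HCl]_stock = 0.1659 × 19.87 = 3.296 mol/L

3.296 mol/L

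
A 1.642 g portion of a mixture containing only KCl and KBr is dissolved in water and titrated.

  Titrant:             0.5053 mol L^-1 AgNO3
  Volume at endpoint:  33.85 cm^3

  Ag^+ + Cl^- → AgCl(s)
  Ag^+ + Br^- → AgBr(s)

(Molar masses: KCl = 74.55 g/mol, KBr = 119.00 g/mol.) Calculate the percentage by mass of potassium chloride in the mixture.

n(AgNO3) = 0.03385 × 0.5053 = 0.01710 mol
Let x = n(KCl), y = n(KBr).
Titrant: 1x + 1y = 0.01710;  mass: 74.55x + 119.00y = 1.642
Solving, x = 8.851 × 10^-3 mol, y = 8.253 × 10^-3 mol
mass of KCl = 8.851 × 10^-3 × 74.55 = 0.6598 g
% KCl = 0.6598 / 1.642 × 100 = 40.18 %

40.18 %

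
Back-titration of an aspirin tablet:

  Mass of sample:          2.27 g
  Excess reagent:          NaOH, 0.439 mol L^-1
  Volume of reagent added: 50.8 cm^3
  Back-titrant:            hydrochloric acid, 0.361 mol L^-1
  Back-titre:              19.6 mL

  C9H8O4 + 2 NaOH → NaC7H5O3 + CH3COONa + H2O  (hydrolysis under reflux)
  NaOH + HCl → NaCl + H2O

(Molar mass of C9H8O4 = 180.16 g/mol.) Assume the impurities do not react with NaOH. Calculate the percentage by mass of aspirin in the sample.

n(NaOH) added = 0.0508 × 0.439 = 0.0223 mol
n(HCl) used in back-titration = 0.0196 × 0.361 = 7.08 × 10^-3 mol
n(NaOH) left over = 7.08 × 10^-3 mol (1:1 ratio)
n(NaOH) consumed by analyte = 0.0223 − 7.08 × 10^-3 = 0.0152 mol
From the 1:2 ratio, n(C9H8O4) = 1/2 × 0.0152 = 7.61 × 10^-3 mol
mass of C9H8O4 = 7.61 × 10^-3 × 180.16 = 1.37 g
% C9H8O4 = 1.37 / 2.27 × 100 = 60.4 %

60.4 %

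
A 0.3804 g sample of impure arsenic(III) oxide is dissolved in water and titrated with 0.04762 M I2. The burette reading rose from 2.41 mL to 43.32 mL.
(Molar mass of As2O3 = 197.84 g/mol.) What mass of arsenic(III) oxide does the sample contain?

0.1927 g

As2O3 + 2 I2 + 2 H2O → As2O5 + 4 HI
n(I2) = 0.04091 L × 0.04762 mol/L = 1.948 × 10^-3 mol
From the 1:2 ratio, n(As2O3) = 1/2 × 1.948 × 10^-3 = 9.741 × 10^-4 mol
mass of As2O3 = 9.741 × 10^-4 × 197.84 g/mol = 0.1927 g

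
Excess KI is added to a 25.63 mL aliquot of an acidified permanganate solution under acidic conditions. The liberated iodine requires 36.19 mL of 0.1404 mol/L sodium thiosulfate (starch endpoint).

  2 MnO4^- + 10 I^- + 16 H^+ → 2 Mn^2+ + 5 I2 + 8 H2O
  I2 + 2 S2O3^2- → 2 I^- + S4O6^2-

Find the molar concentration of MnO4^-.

n(S2O3^2-) = 0.03619 × 0.1404 = 5.081 × 10^-3 mol
n(I2) = n(S2O3^2-)/2 = 2.541 × 10^-3 mol
From the 2:5 ratio, n(MnO4^-) in the aliquot = 2/5 × 2.541 × 10^-3 = 1.016 × 10^-3 mol
[MnO4^-] = 1.016 × 10^-3 / 0.02563 = 0.03965 mol/L

0.03965 mol/L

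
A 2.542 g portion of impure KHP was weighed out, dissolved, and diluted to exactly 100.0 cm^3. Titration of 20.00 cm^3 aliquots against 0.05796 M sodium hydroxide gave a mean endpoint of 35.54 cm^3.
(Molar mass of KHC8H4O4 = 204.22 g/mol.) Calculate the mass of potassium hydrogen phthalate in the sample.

2.103 g

KHC8H4O4 + NaOH → KNaC8H4O4 + H2O
n(NaOH) per titration = 0.03554 × 0.05796 = 2.060 × 10^-3 mol
n(KHC8H4O4) in each aliquot = 2.060 × 10^-3 mol (1:1 ratio)
n(KHC8H4O4) in the whole flask = 2.060 × 10^-3 × 100.0/20.00 = 0.01030 mol
mass of KHC8H4O4 = 0.01030 × 204.22 = 2.103 g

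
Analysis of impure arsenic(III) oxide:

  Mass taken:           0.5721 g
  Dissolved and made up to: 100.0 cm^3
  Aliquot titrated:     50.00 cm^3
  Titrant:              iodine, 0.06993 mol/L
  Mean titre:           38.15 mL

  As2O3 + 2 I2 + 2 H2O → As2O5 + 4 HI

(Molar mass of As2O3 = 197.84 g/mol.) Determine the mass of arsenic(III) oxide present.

n(I2) per titration = 0.03815 × 0.06993 = 2.668 × 10^-3 mol
From the 1:2 ratio, n(As2O3) in each aliquot = 1/2 × 2.668 × 10^-3 = 1.334 × 10^-3 mol
n(As2O3) in the whole flask = 1.334 × 10^-3 × 100.0/50.00 = 2.668 × 10^-3 mol
mass of As2O3 = 2.668 × 10^-3 × 197.84 = 0.5278 g

0.5278 g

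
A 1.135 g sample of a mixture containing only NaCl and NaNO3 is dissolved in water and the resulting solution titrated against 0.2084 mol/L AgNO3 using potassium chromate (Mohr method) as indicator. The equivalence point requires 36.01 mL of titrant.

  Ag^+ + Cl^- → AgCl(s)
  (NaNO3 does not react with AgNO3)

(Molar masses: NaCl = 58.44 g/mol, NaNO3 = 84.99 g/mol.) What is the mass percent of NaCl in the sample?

38.64 %

n(AgNO3) = 0.03601 × 0.2084 = 7.504 × 10^-3 mol
Let x = n(NaCl), y = n(NaNO3).
Titrant: 1x = 7.504 × 10^-3;  mass: 58.44x + 84.99y = 1.135
Solving, x = 7.504 × 10^-3 mol, y = 8.194 × 10^-3 mol
mass of NaCl = 7.504 × 10^-3 × 58.44 = 0.4386 g
% NaCl = 0.4386 / 1.135 × 100 = 38.64 %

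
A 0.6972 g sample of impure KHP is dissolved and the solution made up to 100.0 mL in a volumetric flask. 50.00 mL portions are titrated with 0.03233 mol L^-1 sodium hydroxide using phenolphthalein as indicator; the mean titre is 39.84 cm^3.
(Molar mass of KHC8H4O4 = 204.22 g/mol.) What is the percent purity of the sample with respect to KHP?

KHC8H4O4 + NaOH → KNaC8H4O4 + H2O
n(NaOH) per titration = 0.03984 × 0.03233 = 1.288 × 10^-3 mol
n(KHC8H4O4) in each aliquot = 1.288 × 10^-3 mol (1:1 ratio)
n(KHC8H4O4) in the whole flask = 1.288 × 10^-3 × 100.0/50.00 = 2.576 × 10^-3 mol
mass of KHC8H4O4 = 2.576 × 10^-3 × 204.22 = 0.5261 g
% KHC8H4O4 = 0.5261 / 0.6972 × 100 = 75.46 %

75.46 %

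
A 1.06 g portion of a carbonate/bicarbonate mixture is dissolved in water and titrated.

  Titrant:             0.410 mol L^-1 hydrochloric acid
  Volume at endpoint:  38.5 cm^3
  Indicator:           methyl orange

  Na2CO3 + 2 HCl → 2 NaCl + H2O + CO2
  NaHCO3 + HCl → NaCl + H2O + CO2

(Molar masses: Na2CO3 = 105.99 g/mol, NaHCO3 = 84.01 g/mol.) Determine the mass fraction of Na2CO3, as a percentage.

42.9 %

n(HCl) = 0.0385 × 0.410 = 0.0158 mol
Let x = n(Na2CO3), y = n(NaHCO3).
Titrant: 2x + 1y = 0.0158;  mass: 105.99x + 84.01y = 1.06
Solving, x = 4.29 × 10^-3 mol, y = 7.21 × 10^-3 mol
mass of Na2CO3 = 4.29 × 10^-3 × 105.99 = 0.455 g
% Na2CO3 = 0.455 / 1.06 × 100 = 42.9 %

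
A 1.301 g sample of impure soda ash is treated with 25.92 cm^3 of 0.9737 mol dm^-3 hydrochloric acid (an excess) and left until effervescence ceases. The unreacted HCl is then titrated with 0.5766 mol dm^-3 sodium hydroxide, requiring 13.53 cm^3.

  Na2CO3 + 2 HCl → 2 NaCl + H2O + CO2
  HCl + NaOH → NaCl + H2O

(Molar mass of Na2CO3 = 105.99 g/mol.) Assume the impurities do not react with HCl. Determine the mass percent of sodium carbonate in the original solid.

71.03 %

n(HCl) added = 0.02592 × 0.9737 = 0.02524 mol
n(NaOH) used in back-titration = 0.01353 × 0.5766 = 7.801 × 10^-3 mol
n(HCl) left over = 7.801 × 10^-3 mol (1:1 ratio)
n(HCl) consumed by analyte = 0.02524 − 7.801 × 10^-3 = 0.01744 mol
From the 1:2 ratio, n(Na2CO3) = 1/2 × 0.01744 = 8.718 × 10^-3 mol
mass of Na2CO3 = 8.718 × 10^-3 × 105.99 = 0.9241 g
% Na2CO3 = 0.9241 / 1.301 × 100 = 71.03 %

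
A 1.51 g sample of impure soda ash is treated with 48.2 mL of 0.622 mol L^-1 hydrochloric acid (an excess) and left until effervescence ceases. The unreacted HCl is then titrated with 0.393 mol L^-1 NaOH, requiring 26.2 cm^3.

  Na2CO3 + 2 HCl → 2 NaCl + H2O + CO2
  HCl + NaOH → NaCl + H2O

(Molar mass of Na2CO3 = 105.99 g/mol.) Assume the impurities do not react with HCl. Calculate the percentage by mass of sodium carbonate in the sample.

n(HCl) added = 0.0482 × 0.622 = 0.0300 mol
n(NaOH) used in back-titration = 0.0262 × 0.393 = 0.0103 mol
n(HCl) left over = 0.0103 mol (1:1 ratio)
n(HCl) consumed by analyte = 0.0300 − 0.0103 = 0.0197 mol
From the 1:2 ratio, n(Na2CO3) = 1/2 × 0.0197 = 9.84 × 10^-3 mol
mass of Na2CO3 = 9.84 × 10^-3 × 105.99 = 1.04 g
% Na2CO3 = 1.04 / 1.51 × 100 = 69.1 %

69.1 %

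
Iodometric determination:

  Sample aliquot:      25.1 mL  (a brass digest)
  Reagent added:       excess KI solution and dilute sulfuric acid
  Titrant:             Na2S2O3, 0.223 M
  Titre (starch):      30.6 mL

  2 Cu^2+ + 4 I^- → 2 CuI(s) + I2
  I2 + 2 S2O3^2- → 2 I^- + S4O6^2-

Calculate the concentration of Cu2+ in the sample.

0.272 M

n(S2O3^2-) = 0.0306 × 0.223 = 6.82 × 10^-3 mol
n(I2) = n(S2O3^2-)/2 = 3.41 × 10^-3 mol
From the 2:1 ratio, n(Cu2+) in the aliquot = 2/1 × 3.41 × 10^-3 = 6.82 × 10^-3 mol
[Cu2+] = 6.82 × 10^-3 / 0.0251 = 0.272 mol/L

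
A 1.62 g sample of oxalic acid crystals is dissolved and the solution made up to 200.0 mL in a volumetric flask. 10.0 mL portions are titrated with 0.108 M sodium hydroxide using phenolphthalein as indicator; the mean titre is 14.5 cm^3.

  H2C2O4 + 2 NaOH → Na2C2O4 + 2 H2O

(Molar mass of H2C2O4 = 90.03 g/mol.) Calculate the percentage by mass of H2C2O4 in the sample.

87.0 %

n(NaOH) per titration = 0.0145 × 0.108 = 1.57 × 10^-3 mol
From the 1:2 ratio, n(H2C2O4) in each aliquot = 1/2 × 1.57 × 10^-3 = 7.83 × 10^-4 mol
n(H2C2O4) in the whole flask = 7.83 × 10^-4 × 200.0/10.0 = 0.0157 mol
mass of H2C2O4 = 0.0157 × 90.03 = 1.41 g
% H2C2O4 = 1.41 / 1.62 × 100 = 87.0 %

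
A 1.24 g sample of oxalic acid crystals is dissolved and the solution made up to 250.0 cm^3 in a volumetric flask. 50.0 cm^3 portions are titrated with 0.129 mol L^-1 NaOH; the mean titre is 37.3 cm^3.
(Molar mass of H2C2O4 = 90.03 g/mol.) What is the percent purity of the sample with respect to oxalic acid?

87.3 %

H2C2O4 + 2 NaOH → Na2C2O4 + 2 H2O
n(NaOH) per titration = 0.0373 × 0.129 = 4.81 × 10^-3 mol
From the 1:2 ratio, n(H2C2O4) in each aliquot = 1/2 × 4.81 × 10^-3 = 2.41 × 10^-3 mol
n(H2C2O4) in the whole flask = 2.41 × 10^-3 × 250.0/50.0 = 0.0120 mol
mass of H2C2O4 = 0.0120 × 90.03 = 1.08 g
% H2C2O4 = 1.08 / 1.24 × 100 = 87.3 %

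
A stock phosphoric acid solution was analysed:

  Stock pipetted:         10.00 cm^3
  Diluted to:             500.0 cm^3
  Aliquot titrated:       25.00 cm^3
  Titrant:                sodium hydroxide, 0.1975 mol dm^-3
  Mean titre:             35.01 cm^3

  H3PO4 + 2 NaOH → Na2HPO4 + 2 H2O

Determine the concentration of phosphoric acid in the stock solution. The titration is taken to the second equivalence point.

6.914 mol/L

n(NaOH) = 0.03501 × 0.1975 = 6.914 × 10^-3 mol
From the 1:2 ratio, n(H3PO4) in the aliquot = 1/2 × 6.914 × 10^-3 = 3.457 × 10^-3 mol
[H3PO4]_dilute = 3.457 × 10^-3 / 0.02500 = 0.1383 mol/L
Dilution factor = 500.0 / 10.00 = 50.00
[H3PO4]_stock = 0.1383 × 50.00 = 6.914 mol/L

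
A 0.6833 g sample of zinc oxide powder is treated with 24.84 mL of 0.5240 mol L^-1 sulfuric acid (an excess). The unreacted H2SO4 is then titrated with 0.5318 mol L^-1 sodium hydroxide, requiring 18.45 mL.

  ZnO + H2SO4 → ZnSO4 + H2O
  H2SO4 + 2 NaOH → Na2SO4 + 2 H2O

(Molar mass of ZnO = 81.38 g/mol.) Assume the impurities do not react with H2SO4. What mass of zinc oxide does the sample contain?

n(H2SO4) added = 0.02484 × 0.5240 = 0.01302 mol
n(NaOH) used in back-titration = 0.01845 × 0.5318 = 9.812 × 10^-3 mol
From the 1:2 ratio, n(H2SO4) left over = 1/2 × 9.812 × 10^-3 = 4.906 × 10^-3 mol
n(H2SO4) consumed by analyte = 0.01302 − 4.906 × 10^-3 = 8.110 × 10^-3 mol
n(ZnO) = 8.110 × 10^-3 mol (1:1 ratio)
mass of ZnO = 8.110 × 10^-3 × 81.38 = 0.6600 g

0.6600 g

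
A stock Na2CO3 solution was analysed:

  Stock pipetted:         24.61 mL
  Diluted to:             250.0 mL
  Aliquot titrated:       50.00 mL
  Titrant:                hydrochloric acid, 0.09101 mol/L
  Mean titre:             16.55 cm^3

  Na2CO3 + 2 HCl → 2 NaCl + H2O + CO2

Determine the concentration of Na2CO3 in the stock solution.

0.1530 mol/L

n(HCl) = 0.01655 × 0.09101 = 1.506 × 10^-3 mol
From the 1:2 ratio, n(Na2CO3) in the aliquot = 1/2 × 1.506 × 10^-3 = 7.531 × 10^-4 mol
[Na2CO3]_dilute = 7.531 × 10^-4 / 0.05000 = 0.01506 mol/L
Dilution factor = 250.0 / 24.61 = 10.16
[Na2CO3]_stock = 0.01506 × 10.16 = 0.1530 mol/L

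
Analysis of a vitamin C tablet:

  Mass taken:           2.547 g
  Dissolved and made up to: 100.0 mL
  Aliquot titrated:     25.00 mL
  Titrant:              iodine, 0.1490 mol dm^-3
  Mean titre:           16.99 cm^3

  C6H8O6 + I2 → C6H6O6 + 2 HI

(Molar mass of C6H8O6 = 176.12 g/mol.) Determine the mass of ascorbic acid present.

n(I2) per titration = 0.01699 × 0.1490 = 2.532 × 10^-3 mol
n(C6H8O6) in each aliquot = 2.532 × 10^-3 mol (1:1 ratio)
n(C6H8O6) in the whole flask = 2.532 × 10^-3 × 100.0/25.00 = 0.01013 mol
mass of C6H8O6 = 0.01013 × 176.12 = 1.783 g

1.783 g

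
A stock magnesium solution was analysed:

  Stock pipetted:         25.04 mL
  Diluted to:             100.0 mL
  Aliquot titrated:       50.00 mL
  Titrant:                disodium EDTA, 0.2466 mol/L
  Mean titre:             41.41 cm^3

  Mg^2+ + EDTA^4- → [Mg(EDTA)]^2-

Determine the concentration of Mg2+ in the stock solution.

0.8156 mol/L

n(EDTA) = 0.04141 × 0.2466 = 0.01021 mol
n(Mg2+) in the aliquot = 0.01021 mol (1:1 ratio)
[Mg2+]_dilute = 0.01021 / 0.05000 = 0.2042 mol/L
Dilution factor = 100.0 / 25.04 = 3.994
[Mg2+]_stock = 0.2042 × 3.994 = 0.8156 mol/L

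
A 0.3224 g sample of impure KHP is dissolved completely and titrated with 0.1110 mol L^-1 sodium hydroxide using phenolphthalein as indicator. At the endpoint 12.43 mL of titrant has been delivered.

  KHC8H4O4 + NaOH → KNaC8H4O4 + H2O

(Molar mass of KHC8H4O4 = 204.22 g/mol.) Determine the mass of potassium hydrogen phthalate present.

0.2818 g

n(NaOH) = 0.01243 L × 0.1110 mol/L = 1.380 × 10^-3 mol
n(KHC8H4O4) = 1.380 × 10^-3 mol (1:1 ratio)
mass of KHC8H4O4 = 1.380 × 10^-3 × 204.22 g/mol = 0.2818 g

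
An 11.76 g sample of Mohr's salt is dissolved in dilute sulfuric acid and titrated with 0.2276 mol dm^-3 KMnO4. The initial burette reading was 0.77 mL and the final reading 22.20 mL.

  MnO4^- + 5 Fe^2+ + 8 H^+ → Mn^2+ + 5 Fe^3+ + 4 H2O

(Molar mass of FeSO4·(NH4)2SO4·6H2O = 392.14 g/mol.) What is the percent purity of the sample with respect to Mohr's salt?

81.32 %

n(KMnO4) = 0.02143 L × 0.2276 mol/L = 4.877 × 10^-3 mol
From the 5:1 ratio, n(FeSO4·(NH4)2SO4·6H2O) = 5/1 × 4.877 × 10^-3 = 0.02439 mol
mass of FeSO4·(NH4)2SO4·6H2O = 0.02439 × 392.14 g/mol = 9.563 g
% FeSO4·(NH4)2SO4·6H2O = 9.563 / 11.76 × 100 = 81.32 %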